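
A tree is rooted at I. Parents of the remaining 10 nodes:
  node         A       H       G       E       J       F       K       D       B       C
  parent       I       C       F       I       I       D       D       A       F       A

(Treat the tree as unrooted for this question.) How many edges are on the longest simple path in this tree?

A longest path is B - F - D - A - C - H, with 5 edges.

5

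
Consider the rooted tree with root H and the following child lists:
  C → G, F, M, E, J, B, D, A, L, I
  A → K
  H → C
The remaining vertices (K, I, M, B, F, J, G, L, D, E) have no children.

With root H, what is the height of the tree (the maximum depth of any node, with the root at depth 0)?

K sits deepest: H → C → A → K — 3 edges from the root.

3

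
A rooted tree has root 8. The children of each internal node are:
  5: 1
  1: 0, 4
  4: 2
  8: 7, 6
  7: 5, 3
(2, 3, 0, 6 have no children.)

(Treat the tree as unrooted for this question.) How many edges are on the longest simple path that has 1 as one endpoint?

4

The node farthest from 1 is 6, via 1–5–7–8–6 — 4 edges.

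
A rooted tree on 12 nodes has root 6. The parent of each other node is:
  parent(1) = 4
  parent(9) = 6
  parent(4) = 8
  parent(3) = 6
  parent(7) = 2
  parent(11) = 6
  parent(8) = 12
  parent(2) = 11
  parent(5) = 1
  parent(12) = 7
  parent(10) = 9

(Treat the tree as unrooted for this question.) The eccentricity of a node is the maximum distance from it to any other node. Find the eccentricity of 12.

A farthest node from 12 is 10.
The path 12–7–2–11–6–9–10 has 6 edges.

6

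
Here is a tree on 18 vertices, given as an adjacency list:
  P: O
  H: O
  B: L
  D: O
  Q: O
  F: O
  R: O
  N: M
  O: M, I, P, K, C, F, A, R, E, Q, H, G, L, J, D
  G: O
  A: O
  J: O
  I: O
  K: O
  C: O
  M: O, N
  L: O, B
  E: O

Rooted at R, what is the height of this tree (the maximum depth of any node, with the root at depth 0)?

3

B sits deepest: R – O – L – B — 3 edges from the root.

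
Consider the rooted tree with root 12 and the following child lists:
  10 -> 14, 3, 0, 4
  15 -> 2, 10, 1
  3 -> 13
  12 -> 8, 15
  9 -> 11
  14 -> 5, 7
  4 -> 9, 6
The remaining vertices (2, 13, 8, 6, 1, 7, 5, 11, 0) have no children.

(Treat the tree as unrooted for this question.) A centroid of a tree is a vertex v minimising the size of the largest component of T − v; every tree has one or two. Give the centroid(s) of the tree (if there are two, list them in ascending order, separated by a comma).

10

Removing 10 splits the tree into components of sizes 5, 4, 3, 2, 1; the largest is 5 ≤ ⌊16/2⌋ = 8.
Every other node leaves some component of size > 8, so the centroid is unique.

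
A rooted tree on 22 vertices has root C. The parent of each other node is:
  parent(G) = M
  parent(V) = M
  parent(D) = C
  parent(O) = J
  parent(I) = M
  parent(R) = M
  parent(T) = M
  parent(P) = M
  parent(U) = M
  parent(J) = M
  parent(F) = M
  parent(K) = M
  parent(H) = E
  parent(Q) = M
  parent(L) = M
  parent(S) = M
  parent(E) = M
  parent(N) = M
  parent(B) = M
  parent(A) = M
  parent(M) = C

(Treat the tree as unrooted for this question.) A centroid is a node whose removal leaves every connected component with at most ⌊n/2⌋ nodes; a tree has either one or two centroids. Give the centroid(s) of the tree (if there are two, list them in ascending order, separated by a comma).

M

Removing M splits the tree into components of sizes 2, 2, 2, 1, 1, 1, 1, 1, 1, 1, 1, 1, 1, 1, 1, 1, 1, 1; the largest is 2 ≤ ⌊22/2⌋ = 11.
Every other node leaves some component of size > 11, so the centroid is unique.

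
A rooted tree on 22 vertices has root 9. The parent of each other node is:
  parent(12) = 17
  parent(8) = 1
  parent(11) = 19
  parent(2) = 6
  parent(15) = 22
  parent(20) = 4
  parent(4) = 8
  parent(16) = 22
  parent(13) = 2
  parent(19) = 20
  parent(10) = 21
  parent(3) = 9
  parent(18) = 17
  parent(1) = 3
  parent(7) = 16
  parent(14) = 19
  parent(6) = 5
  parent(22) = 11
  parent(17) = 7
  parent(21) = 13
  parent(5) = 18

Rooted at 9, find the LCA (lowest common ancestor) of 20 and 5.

Ancestors of 20 (toward the root): 20, 4, 8, 1, 3, 9.
Ancestors of 5: 5, 18, 17, 7, 16, 22, 11, 19, 20, 4, 8, 1, 3, 9.
The deepest node appearing in both lists is 20.

20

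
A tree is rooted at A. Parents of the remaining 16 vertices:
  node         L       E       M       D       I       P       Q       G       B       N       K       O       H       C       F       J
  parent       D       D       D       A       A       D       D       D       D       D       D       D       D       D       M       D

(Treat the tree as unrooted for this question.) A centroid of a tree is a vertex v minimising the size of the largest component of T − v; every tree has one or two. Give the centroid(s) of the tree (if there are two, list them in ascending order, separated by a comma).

D

Removing D splits the tree into components of sizes 2, 2, 1, 1, 1, 1, 1, 1, 1, 1, 1, 1, 1, 1; the largest is 2 ≤ ⌊17/2⌋ = 8.
Every other node leaves some component of size > 8, so the centroid is unique.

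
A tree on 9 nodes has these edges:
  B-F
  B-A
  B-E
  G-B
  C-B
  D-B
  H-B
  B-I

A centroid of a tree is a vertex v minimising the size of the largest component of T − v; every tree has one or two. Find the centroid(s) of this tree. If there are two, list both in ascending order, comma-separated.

Delete B: the remaining components have sizes 1, 1, 1, 1, 1, 1, 1, 1. Max 1 ≤ 4, so B is a centroid.
Every other node leaves some component of size > 4, so the centroid is unique.

B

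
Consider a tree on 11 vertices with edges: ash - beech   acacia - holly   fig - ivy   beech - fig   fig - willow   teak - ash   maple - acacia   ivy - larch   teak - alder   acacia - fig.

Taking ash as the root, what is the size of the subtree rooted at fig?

7

The subtree rooted at fig contains: fig, ivy, acacia, willow, larch, holly, maple — 7 nodes.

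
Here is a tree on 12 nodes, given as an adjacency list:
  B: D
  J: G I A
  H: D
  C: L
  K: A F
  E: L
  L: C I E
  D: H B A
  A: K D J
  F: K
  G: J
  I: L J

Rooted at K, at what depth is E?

5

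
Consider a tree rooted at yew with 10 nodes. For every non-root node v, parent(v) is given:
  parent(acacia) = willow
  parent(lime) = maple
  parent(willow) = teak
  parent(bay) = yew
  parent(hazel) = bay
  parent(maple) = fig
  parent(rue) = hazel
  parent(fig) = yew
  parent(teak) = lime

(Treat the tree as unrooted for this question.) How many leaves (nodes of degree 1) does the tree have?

2

Degree-1 nodes: acacia, rue — 2 of them.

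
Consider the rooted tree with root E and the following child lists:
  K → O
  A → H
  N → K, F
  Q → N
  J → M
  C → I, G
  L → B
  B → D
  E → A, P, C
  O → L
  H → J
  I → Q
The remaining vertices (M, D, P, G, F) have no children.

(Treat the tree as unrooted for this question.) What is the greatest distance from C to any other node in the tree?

8

A farthest node from C is D.
The path C-I-Q-N-K-O-L-B-D has 8 edges.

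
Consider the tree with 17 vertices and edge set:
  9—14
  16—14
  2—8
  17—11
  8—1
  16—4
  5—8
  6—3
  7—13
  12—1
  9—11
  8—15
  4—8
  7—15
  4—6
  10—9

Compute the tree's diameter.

A longest path is 17 - 11 - 9 - 14 - 16 - 4 - 8 - 15 - 7 - 13, with 9 edges.

9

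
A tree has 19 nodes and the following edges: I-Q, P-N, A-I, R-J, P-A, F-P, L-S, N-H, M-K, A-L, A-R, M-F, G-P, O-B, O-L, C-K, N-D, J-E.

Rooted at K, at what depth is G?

4

K → M → F → P → G — 4 edges.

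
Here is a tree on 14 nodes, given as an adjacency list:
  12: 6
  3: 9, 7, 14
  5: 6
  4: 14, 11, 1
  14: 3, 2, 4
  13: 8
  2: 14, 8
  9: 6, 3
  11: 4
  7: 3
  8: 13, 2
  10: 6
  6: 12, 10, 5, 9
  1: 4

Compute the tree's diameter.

Starting from 12, a farthest node is 13 at distance 7.
One longest path: 12 - 6 - 9 - 3 - 14 - 2 - 8 - 13.
So the diameter is 7.

7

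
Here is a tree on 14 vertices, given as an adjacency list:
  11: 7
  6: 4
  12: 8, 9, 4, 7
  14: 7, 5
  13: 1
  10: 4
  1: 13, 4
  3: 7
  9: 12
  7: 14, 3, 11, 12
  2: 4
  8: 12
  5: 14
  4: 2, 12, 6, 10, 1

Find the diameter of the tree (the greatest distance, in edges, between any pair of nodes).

BFS from 13 reaches 5 last, at distance 6; BFS from 5 confirms no node is farther.
Path: 13 – 1 – 4 – 12 – 7 – 14 – 5.

6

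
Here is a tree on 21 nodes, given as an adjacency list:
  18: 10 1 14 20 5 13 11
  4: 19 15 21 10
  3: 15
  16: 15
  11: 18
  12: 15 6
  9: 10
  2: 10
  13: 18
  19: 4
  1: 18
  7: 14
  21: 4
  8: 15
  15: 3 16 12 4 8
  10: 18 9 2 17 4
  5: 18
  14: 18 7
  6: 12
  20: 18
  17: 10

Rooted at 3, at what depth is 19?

3 – 15 – 4 – 19 — 3 edges.

3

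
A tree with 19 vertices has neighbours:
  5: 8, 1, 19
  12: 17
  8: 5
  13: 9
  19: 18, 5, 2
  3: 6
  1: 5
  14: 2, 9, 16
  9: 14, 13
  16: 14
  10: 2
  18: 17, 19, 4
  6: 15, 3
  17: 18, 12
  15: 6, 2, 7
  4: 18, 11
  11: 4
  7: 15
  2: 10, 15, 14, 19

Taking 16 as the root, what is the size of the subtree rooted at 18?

5

18's subtree: {18, 4, 17, 11, 12}, size 5.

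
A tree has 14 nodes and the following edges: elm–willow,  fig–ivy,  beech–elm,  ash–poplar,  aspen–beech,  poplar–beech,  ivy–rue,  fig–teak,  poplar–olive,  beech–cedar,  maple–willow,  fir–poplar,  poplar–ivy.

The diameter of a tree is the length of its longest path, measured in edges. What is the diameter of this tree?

A longest path is maple – willow – elm – beech – poplar – ivy – fig – teak, with 7 edges.

7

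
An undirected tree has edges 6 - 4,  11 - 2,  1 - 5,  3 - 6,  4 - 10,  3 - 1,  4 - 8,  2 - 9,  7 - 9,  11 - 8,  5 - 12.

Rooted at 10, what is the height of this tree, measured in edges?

A deepest node is 12, reached by 10–4–6–3–1–5–12.
That path has 6 edges, so the height is 6.

6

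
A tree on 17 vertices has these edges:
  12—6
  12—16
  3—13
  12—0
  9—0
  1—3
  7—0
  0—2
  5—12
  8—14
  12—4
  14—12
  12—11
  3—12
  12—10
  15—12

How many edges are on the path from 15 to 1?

15 – 12 – 3 – 1: 3 edges.

3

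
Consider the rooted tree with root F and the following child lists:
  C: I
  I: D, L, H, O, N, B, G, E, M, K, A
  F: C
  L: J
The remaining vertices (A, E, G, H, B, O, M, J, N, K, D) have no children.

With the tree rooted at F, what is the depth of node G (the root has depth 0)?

F – C – I – G — 3 edges.

3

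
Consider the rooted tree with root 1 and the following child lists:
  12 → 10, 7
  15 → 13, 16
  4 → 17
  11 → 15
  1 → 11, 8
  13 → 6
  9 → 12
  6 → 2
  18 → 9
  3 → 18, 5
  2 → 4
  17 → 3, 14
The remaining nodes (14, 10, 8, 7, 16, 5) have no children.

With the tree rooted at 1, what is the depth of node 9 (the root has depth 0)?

10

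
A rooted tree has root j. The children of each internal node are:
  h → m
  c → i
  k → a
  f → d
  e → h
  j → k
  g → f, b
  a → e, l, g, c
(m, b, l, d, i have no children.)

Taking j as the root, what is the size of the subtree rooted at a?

Descendants of a (including itself): a, c, g, e, l, i, f, b, h, d, m. That's 11.

11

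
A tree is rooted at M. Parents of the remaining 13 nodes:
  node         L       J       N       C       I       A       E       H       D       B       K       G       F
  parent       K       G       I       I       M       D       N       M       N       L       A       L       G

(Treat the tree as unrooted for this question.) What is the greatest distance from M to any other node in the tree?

8

Distances from M peak at 8, attained at F (J also at distance 8).
M – I – N – D – A – K – L – G – F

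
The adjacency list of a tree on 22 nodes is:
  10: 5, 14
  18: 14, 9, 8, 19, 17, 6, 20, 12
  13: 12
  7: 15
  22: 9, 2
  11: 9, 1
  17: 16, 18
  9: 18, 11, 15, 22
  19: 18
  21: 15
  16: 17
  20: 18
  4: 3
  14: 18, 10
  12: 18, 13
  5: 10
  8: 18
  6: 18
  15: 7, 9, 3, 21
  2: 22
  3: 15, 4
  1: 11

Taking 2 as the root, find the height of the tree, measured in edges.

6

The longest root-to-leaf path is 2-22-9-18-14-10-5 (6 edges).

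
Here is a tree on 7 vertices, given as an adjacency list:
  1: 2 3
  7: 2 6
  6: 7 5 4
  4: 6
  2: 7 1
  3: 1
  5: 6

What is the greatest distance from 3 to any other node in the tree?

Distances from 3 peak at 5, attained at 5 (4 also at distance 5).
3-1-2-7-6-5

5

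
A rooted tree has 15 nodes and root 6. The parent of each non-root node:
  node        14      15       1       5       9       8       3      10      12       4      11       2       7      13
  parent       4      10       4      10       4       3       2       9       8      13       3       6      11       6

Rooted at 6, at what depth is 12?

4

Path from 6 to 12: 6–2–3–8–12, which has 4 edges.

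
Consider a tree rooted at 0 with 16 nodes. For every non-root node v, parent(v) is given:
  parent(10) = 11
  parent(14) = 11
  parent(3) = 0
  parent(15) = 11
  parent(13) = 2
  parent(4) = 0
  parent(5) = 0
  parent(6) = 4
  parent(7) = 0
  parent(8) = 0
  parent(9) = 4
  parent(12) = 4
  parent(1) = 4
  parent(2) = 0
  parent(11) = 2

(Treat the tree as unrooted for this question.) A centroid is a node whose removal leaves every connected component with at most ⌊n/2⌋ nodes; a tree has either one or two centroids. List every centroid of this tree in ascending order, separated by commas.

If 0 is removed the pieces have sizes 6, 5, 1, 1, 1, 1, all ≤ ⌊16/2⌋ = 8.
No neighbour of 0 does as well, so 0 is the unique centroid.

0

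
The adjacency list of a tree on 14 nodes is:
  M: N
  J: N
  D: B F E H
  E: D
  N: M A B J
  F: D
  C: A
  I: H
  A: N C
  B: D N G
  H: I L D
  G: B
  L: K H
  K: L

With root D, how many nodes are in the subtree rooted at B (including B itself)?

7

Descendants of B (including itself): B, G, N, J, M, A, C. That's 7.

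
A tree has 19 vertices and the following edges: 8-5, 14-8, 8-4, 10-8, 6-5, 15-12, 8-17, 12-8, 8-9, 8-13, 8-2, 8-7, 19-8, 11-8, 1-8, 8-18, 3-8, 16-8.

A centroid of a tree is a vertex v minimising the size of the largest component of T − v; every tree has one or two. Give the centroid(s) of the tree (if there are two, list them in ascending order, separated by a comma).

Delete 8: the remaining components have sizes 2, 2, 1, 1, 1, 1, 1, 1, 1, 1, 1, 1, 1, 1, 1, 1. Max 2 ≤ 9, so 8 is a centroid.
No neighbour of 8 does as well, so 8 is the unique centroid.

8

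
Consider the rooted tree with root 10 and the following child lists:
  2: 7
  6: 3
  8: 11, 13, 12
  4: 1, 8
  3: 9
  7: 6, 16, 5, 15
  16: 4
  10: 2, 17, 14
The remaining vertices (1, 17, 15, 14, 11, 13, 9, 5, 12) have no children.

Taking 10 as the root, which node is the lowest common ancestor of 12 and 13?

Ancestors of 12 (toward the root): 12, 8, 4, 16, 7, 2, 10.
Ancestors of 13: 13, 8, 4, 16, 7, 2, 10.
The deepest node appearing in both lists is 8.

8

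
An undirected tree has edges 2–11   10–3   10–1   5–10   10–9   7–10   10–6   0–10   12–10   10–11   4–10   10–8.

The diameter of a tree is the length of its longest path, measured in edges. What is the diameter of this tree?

3

BFS from 2 reaches 9 last, at distance 3; BFS from 9 confirms no node is farther.
Path: 2–11–10–9.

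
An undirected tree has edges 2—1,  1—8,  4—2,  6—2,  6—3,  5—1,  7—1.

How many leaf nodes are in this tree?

5

Degree-1 nodes: 3, 4, 5, 7, 8 — 5 of them.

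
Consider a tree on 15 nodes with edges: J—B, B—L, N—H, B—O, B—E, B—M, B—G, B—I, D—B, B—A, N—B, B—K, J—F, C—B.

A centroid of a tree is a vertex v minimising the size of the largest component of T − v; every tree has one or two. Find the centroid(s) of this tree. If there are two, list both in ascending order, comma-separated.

Delete B: the remaining components have sizes 2, 2, 1, 1, 1, 1, 1, 1, 1, 1, 1, 1. Max 2 ≤ 7, so B is a centroid.
Every other node leaves some component of size > 7, so the centroid is unique.

B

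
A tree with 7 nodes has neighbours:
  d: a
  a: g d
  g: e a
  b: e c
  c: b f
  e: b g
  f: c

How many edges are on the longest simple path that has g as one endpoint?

4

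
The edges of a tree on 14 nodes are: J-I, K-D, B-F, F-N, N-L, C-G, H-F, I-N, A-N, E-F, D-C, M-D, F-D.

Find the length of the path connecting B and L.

3

The path is B – F – N – L, which has 3 edges.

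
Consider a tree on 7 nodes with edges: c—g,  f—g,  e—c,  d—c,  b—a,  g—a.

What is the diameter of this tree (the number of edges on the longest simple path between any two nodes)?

A longest path is d – c – g – a – b, with 4 edges.

4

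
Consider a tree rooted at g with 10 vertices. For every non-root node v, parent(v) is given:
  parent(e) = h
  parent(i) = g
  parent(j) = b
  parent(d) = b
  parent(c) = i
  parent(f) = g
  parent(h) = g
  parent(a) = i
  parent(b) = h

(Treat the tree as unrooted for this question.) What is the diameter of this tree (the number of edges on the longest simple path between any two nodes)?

A longest path is d – b – h – g – i – c, with 5 edges.

5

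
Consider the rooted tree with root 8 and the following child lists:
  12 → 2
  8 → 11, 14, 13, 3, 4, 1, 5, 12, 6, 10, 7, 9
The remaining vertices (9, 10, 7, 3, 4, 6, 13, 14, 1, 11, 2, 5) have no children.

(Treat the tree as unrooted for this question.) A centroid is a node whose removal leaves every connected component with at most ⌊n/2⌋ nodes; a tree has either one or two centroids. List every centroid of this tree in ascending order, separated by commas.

8

If 8 is removed the pieces have sizes 2, 1, 1, 1, 1, 1, 1, 1, 1, 1, 1, 1, all ≤ ⌊14/2⌋ = 7.
Every other node leaves some component of size > 7, so the centroid is unique.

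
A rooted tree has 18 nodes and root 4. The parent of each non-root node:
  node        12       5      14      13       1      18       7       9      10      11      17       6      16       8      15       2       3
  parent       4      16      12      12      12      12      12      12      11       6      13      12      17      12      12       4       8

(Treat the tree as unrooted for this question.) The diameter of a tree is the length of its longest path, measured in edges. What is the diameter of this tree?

A longest path is 5–16–17–13–12–6–11–10, with 7 edges.

7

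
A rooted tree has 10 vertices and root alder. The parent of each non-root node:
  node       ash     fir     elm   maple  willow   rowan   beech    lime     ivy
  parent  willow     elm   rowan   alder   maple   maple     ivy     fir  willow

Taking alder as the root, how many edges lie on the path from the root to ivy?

Path from alder to ivy: alder–maple–willow–ivy, which has 3 edges.

3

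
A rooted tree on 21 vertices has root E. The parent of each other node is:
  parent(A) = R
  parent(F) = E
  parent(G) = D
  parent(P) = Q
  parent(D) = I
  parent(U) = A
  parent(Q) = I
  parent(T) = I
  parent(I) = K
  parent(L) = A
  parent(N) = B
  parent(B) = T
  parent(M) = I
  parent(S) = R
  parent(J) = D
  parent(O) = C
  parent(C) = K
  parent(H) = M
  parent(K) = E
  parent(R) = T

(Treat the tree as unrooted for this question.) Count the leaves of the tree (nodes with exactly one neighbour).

The leaves are F, G, H, J, L, N, O, P, S, U.
That is 10 leaves.

10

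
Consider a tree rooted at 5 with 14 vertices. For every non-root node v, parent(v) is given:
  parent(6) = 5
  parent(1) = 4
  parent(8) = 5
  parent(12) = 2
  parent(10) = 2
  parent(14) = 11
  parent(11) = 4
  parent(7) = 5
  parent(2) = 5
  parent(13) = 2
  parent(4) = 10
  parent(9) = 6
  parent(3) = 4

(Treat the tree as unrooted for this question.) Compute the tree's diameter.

7

Starting from 14, a farthest node is 9 at distance 7.
One longest path: 14 – 11 – 4 – 10 – 2 – 5 – 6 – 9.
So the diameter is 7.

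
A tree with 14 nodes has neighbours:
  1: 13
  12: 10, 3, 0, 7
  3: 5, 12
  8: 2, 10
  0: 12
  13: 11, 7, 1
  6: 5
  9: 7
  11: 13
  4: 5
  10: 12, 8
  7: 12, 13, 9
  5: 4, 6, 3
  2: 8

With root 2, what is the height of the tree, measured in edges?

A deepest node is 6, reached by 2-8-10-12-3-5-6.
That path has 6 edges, so the height is 6.

6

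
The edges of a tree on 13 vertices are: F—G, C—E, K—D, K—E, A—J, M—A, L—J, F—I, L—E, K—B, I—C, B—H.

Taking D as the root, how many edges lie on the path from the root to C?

Climbing from C to the root: C → E → K → D. That's 3 steps.

3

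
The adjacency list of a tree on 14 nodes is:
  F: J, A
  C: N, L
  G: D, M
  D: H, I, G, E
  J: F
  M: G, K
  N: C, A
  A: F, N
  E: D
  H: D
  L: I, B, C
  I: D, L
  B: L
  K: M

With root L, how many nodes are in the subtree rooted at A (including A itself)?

3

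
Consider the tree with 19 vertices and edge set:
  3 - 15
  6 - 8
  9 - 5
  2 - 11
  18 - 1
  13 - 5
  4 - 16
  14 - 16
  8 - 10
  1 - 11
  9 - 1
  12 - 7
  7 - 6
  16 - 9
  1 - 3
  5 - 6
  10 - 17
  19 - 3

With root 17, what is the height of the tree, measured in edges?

8

The longest root-to-leaf path is 17–10–8–6–5–9–1–3–15 (8 edges).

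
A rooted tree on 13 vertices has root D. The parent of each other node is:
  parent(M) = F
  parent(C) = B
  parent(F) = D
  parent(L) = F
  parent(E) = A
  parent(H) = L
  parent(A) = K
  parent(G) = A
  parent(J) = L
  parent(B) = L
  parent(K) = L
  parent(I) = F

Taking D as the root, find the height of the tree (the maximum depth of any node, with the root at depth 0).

5

E sits deepest: D → F → L → K → A → E — 5 edges from the root.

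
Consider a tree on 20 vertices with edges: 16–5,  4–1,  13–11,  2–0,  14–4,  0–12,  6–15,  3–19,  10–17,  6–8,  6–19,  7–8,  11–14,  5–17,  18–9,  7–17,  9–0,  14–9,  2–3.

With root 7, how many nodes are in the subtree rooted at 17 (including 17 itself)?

4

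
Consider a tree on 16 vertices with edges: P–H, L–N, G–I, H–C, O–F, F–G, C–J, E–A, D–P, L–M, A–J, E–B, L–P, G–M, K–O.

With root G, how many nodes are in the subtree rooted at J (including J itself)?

Descendants of J (including itself): J, A, E, B. That's 4.

4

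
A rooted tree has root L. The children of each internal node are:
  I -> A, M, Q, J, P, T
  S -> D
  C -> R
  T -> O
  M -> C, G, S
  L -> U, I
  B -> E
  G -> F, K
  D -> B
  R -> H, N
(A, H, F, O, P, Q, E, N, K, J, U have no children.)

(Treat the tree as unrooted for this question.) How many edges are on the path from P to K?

4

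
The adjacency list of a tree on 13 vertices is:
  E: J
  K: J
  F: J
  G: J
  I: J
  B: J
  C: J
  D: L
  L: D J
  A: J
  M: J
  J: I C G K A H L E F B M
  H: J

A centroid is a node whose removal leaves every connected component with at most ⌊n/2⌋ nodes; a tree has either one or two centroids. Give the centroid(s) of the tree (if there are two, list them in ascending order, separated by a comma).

Removing J splits the tree into components of sizes 2, 1, 1, 1, 1, 1, 1, 1, 1, 1, 1; the largest is 2 ≤ ⌊13/2⌋ = 6.
Every other node leaves some component of size > 6, so the centroid is unique.

J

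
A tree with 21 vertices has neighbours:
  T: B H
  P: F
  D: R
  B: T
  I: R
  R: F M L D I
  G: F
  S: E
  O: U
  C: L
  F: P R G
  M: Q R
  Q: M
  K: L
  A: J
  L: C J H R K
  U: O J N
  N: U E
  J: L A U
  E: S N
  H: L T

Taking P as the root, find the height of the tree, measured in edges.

8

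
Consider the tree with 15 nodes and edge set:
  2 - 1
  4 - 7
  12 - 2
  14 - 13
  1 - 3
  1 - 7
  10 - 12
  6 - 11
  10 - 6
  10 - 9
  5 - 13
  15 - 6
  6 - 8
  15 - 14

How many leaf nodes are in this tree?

6

Degree-1 nodes: 3, 4, 5, 8, 9, 11 — 6 of them.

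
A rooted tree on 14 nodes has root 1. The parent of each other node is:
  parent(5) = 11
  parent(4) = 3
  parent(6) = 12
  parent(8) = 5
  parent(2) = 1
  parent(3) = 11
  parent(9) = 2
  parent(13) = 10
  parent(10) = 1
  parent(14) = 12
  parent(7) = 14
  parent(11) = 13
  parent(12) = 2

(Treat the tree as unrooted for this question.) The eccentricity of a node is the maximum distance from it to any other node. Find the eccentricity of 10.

5

A farthest node from 10 is 7.
The path 10–1–2–12–14–7 has 5 edges.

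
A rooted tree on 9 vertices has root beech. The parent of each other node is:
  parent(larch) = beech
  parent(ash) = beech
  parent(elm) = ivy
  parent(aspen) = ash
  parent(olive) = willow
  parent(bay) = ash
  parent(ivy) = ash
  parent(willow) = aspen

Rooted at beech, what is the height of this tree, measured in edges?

The longest root-to-leaf path is beech-ash-aspen-willow-olive (4 edges).

4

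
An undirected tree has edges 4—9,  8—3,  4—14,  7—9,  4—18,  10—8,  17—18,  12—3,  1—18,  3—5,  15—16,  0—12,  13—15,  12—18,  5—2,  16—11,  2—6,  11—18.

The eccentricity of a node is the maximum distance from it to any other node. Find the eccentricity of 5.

The node farthest from 5 is 13, via 5-3-12-18-11-16-15-13 — 7 edges.

7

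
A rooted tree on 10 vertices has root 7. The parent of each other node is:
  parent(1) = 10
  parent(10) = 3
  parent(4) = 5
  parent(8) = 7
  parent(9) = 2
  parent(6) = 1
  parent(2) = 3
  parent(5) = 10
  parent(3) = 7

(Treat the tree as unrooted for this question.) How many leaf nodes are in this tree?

Exactly 4 nodes have a single neighbour: 4, 6, 8, 9.

4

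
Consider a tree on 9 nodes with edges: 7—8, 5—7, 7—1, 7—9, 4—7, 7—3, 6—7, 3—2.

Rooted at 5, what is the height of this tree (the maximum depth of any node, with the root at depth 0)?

The longest root-to-leaf path is 5-7-3-2 (3 edges).

3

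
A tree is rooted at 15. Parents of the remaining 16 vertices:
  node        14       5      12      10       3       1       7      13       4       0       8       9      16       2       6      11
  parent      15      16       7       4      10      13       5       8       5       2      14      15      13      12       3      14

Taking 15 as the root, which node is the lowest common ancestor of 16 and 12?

16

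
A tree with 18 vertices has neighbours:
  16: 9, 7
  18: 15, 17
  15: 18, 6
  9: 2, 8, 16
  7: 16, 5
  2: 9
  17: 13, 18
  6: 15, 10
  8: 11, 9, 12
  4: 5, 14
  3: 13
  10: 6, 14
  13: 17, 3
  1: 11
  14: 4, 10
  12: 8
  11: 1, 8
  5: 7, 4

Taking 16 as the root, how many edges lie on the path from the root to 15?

Path from 16 to 15: 16 – 7 – 5 – 4 – 14 – 10 – 6 – 15, which has 7 edges.

7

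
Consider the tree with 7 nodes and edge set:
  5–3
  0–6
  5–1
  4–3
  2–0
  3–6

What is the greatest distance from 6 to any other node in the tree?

The node farthest from 6 is 1, via 6 – 3 – 5 – 1 — 3 edges.

3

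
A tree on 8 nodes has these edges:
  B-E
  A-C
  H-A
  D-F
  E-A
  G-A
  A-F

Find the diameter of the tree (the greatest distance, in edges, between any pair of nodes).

4

Starting from D, a farthest node is B at distance 4.
One longest path: D–F–A–E–B.
So the diameter is 4.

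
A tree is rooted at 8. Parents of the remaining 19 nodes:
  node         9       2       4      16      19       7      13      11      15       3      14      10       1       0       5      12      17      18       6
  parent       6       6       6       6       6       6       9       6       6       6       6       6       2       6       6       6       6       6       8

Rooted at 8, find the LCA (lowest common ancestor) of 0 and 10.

6

0's ancestor chain is 0, 6, 8 and 10's is 10, 6, 8; they first meet at 6.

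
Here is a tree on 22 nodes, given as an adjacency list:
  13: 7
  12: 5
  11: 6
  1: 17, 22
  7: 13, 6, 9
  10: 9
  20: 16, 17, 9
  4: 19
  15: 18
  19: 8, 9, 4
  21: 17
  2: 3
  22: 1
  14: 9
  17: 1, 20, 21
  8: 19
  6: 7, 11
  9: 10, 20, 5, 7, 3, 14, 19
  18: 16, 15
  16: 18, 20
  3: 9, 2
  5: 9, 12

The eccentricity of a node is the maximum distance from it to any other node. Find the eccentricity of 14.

5

Distances from 14 peak at 5, attained at 22 (15 also at distance 5).
14-9-20-17-1-22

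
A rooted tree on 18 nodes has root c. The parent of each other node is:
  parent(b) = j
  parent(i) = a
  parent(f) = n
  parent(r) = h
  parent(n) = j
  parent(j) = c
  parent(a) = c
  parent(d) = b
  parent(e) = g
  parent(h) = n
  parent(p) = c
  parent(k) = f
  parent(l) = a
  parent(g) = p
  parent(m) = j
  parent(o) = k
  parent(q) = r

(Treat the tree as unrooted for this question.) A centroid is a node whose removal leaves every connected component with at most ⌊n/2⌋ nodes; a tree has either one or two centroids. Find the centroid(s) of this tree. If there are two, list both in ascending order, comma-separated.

Delete j: the remaining components have sizes 7, 7, 2, 1. Max 7 ≤ 9, so j is a centroid.
Every other node leaves some component of size > 9, so the centroid is unique.

j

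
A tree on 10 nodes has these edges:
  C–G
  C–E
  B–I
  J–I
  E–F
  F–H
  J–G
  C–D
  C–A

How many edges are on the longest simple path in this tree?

7

A longest path is B-I-J-G-C-E-F-H, with 7 edges.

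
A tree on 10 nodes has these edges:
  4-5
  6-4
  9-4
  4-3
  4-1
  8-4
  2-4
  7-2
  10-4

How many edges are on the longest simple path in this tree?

A longest path is 7-2-4-6, with 3 edges.

3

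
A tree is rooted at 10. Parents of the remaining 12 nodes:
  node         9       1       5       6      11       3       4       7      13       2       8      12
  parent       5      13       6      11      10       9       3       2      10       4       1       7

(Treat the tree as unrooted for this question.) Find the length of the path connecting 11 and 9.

3

Walking from 11: 11 - 6 - 5 - 9. Length 3.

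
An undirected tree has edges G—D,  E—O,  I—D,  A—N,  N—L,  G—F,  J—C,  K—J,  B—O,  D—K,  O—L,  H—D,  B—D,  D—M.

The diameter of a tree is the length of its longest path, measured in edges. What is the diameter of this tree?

8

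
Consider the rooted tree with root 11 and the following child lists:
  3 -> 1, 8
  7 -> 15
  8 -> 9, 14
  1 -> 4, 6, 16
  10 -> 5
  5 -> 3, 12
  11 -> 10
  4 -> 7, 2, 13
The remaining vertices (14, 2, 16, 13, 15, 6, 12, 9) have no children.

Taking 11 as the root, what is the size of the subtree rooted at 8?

3

8's subtree: {8, 14, 9}, size 3.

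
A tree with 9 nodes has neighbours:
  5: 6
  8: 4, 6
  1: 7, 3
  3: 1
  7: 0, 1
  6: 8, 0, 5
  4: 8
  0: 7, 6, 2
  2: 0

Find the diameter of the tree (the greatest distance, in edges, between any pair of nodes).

A longest path is 3–1–7–0–6–8–4, with 6 edges.

6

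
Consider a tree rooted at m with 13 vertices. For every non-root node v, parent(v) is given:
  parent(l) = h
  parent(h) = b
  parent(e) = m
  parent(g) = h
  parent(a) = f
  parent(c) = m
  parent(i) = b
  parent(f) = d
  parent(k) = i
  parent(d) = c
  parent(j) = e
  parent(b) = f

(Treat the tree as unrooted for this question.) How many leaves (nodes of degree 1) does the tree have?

5

Degree-1 nodes: a, g, j, k, l — 5 of them.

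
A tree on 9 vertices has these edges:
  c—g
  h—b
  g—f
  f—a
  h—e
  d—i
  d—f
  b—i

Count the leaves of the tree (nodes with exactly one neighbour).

3

Degree-1 nodes: a, c, e — 3 of them.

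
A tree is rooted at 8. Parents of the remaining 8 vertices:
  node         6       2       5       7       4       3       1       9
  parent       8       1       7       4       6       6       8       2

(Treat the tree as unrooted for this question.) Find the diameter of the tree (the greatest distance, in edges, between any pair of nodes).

7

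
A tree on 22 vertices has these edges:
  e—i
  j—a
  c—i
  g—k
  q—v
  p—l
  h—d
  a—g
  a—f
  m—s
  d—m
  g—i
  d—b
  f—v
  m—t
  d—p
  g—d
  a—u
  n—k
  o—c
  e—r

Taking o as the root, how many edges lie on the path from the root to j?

5

Climbing from j to the root: j–a–g–i–c–o. That's 5 steps.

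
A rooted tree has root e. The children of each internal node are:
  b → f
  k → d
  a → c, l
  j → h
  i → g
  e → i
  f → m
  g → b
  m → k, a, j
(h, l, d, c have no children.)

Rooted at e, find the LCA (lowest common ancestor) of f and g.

Ancestors of f (toward the root): f, b, g, i, e.
Ancestors of g: g, i, e.
The deepest node appearing in both lists is g.

g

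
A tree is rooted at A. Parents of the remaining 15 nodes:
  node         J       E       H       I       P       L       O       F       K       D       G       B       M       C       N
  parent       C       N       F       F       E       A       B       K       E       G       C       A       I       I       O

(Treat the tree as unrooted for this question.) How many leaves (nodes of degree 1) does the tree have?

The leaves are D, H, J, L, M, P.
That is 6 leaves.

6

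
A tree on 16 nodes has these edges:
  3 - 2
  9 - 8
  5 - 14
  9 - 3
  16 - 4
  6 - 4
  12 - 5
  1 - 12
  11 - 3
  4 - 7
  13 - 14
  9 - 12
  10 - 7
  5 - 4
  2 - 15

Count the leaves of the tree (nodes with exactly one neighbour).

8

The leaves are 1, 6, 8, 10, 11, 13, 15, 16.
That is 8 leaves.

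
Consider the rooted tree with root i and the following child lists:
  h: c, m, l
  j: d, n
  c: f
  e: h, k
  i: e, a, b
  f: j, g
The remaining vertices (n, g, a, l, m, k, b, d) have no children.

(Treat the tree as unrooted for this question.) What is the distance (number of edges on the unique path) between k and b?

3

The path is k–e–i–b, which has 3 edges.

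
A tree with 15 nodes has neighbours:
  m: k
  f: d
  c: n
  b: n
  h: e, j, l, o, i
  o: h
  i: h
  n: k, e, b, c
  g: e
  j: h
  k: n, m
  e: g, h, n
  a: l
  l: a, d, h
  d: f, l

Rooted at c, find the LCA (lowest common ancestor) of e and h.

e's ancestor chain is e, n, c and h's is h, e, n, c; they first meet at e.

e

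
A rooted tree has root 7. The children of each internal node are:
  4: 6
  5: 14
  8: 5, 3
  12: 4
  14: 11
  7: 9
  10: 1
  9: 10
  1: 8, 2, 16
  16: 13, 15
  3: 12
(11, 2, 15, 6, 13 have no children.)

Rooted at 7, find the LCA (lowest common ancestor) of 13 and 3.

1

13's ancestor chain is 13, 16, 1, 10, 9, 7 and 3's is 3, 8, 1, 10, 9, 7; they first meet at 1.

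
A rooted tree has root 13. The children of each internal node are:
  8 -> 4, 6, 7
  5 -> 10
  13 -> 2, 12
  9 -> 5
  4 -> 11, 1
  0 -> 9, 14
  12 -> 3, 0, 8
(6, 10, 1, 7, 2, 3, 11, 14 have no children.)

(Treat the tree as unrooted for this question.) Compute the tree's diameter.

7

BFS from 10 reaches 1 last, at distance 7; BFS from 1 confirms no node is farther.
Path: 10 – 5 – 9 – 0 – 12 – 8 – 4 – 1.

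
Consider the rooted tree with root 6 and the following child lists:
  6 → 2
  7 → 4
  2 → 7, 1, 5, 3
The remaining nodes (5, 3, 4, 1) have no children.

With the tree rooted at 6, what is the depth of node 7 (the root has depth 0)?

Climbing from 7 to the root: 7 – 2 – 6. That's 2 steps.

2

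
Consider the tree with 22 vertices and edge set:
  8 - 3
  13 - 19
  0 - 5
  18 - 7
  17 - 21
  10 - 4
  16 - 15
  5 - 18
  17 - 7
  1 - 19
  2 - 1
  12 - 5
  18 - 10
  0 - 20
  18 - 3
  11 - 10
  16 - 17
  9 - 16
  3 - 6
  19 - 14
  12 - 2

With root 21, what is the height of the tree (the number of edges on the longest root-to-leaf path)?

13 sits deepest: 21 – 17 – 7 – 18 – 5 – 12 – 2 – 1 – 19 – 13 — 9 edges from the root.

9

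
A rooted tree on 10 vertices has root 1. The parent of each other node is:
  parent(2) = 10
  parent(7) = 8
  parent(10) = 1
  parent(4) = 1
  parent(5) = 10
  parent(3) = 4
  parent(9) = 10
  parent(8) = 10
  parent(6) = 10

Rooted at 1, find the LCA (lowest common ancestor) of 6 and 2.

10

Ancestors of 6 (toward the root): 6, 10, 1.
Ancestors of 2: 2, 10, 1.
The deepest node appearing in both lists is 10.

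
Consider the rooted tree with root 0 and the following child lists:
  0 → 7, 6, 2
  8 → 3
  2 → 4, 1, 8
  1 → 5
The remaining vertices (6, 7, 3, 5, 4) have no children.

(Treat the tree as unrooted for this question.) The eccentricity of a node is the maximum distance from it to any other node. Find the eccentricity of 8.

3

Distances from 8 peak at 3, attained at 6 (5, 7 also at distance 3).
8-2-0-6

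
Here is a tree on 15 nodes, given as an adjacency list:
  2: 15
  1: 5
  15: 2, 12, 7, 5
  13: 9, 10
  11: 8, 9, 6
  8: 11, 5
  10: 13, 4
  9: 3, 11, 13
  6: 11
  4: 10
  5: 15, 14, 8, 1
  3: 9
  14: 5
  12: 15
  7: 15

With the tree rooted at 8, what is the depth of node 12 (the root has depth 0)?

3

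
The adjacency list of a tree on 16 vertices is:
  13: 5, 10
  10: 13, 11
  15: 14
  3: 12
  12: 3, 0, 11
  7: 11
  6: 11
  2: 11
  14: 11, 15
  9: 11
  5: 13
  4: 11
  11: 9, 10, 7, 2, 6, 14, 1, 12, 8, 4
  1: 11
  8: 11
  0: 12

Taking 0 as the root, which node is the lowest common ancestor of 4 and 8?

11

Ancestors of 4 (toward the root): 4, 11, 12, 0.
Ancestors of 8: 8, 11, 12, 0.
The deepest node appearing in both lists is 11.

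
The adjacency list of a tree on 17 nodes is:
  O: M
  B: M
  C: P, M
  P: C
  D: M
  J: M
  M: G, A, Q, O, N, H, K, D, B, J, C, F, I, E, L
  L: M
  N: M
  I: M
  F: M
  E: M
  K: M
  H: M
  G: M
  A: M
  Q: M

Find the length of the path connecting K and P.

K–M–C–P: 3 edges.

3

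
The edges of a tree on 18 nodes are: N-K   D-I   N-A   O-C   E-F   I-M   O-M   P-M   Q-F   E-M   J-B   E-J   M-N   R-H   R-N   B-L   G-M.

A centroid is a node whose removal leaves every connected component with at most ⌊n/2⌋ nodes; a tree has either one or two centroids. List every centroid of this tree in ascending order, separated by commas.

If M is removed the pieces have sizes 6, 5, 2, 2, 1, 1, all ≤ ⌊18/2⌋ = 9.
No neighbour of M does as well, so M is the unique centroid.

M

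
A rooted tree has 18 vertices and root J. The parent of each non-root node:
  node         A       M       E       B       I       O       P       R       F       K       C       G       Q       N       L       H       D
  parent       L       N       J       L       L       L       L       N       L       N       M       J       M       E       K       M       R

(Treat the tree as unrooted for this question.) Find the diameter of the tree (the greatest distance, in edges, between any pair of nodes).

6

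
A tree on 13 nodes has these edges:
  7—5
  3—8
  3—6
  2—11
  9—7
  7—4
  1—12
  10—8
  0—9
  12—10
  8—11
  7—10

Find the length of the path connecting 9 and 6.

9 - 7 - 10 - 8 - 3 - 6: 5 edges.

5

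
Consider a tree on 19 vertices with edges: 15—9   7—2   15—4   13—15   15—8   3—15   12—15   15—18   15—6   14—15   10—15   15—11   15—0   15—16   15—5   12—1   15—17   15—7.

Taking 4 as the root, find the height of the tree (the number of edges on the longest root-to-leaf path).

A deepest node is 1, reached by 4 → 15 → 12 → 1.
That path has 3 edges, so the height is 3.

3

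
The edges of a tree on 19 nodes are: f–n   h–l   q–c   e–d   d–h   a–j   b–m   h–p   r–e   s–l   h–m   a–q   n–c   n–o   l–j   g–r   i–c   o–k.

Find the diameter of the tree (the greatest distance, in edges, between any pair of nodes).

12

Starting from g, a farthest node is k at distance 12.
One longest path: g–r–e–d–h–l–j–a–q–c–n–o–k.
So the diameter is 12.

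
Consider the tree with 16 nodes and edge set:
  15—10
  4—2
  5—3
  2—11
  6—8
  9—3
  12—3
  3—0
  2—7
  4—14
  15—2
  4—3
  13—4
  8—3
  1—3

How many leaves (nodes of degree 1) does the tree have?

11

The leaves are 0, 1, 5, 6, 7, 9, 10, 11, 12, 13, 14.
That is 11 leaves.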